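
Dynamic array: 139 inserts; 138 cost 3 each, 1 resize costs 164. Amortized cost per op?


Formula: Amortized cost = Total cost / Operations
Total cost = (138 * 3) + (1 * 164)
Total cost = 414 + 164 = 578
Amortized = 578 / 139 = 4.1583

4.1583


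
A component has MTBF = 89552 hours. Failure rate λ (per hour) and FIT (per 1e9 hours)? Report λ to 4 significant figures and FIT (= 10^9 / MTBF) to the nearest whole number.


Formula: λ = 1 / MTBF; FIT = λ × 1e9 = 1e9 / MTBF
λ = 1 / 89552 ≈ 1.117e-05 failures/hour
FIT = 1e9 / 89552 ≈ 11167 failures per 1e9 hours (nearest whole number)

λ = 1.117e-05 /h, FIT = 11167


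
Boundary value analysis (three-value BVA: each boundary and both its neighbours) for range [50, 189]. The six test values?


Range: [50, 189]
Boundaries: just below min, min, min+1, max-1, max, just above max
Values: [49, 50, 51, 188, 189, 190]

[49, 50, 51, 188, 189, 190]


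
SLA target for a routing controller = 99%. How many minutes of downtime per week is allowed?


Formula: allowed downtime = period * (100 - SLA) / 100
Period (week) = 10080 minutes
Unavailability fraction = (100 - 99.0) / 100
Allowed downtime = 10080 * (100 - 99.0) / 100
Allowed downtime = 100.8 minutes

100.8 minutes


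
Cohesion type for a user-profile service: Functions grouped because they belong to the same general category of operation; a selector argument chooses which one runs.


Reasoning: Grouped by category of activity, not by data or sequence
Type: Logical cohesion

Logical cohesion


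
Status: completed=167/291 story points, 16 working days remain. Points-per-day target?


Formula: Required rate = Remaining points / Days left
Remaining = 291 - 167 = 124 points
Required rate = 124 / 16 = 7.75 points/day

7.75 points/day


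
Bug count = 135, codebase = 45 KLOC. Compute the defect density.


Defect density = defects / KLOC
Defect density = 135 / 45
Defect density = 3.0 defects/KLOC

3.0 defects/KLOC


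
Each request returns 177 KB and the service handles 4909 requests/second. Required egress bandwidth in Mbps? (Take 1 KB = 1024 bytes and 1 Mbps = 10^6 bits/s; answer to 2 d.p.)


Formula: Mbps = payload_bytes * RPS * 8 / 1e6
Payload per request = 177 KB = 177 * 1024 = 181248 bytes
Total bytes/sec = 181248 * 4909 = 889746432
Total bits/sec = 889746432 * 8 = 7117971456
Mbps = 7117971456 / 1e6 = 7117.97

7117.97 Mbps


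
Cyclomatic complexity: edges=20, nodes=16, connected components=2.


Formula: V(G) = E - N + 2P
V(G) = 20 - 16 + 2*2
V(G) = 4 + 4
V(G) = 8

8


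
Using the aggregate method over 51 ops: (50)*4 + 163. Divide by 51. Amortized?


Formula: Amortized cost = Total cost / Operations
Total cost = (50 * 4) + (1 * 163)
Total cost = 200 + 163 = 363
Amortized = 363 / 51 = 7.1176

7.1176


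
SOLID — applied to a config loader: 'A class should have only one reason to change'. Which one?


This describes the Single Responsibility Principle (SRP)

Single Responsibility Principle (SRP)


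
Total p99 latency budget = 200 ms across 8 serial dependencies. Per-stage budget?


Formula: per_stage = total_budget / stages
per_stage = 200 / 8
per_stage = 25.0 ms

25.0 ms


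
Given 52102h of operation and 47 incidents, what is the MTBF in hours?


Formula: MTBF = Total operating time / Number of failures
MTBF = 52102 / 47
MTBF = 1108.55 hours

1108.55 hours


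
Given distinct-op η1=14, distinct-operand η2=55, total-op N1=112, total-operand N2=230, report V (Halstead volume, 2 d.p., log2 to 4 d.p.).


Formula: V = N * log2(η), where N = N1 + N2 and η = η1 + η2
η = 14 + 55 = 69
N = 112 + 230 = 342
log2(69) ≈ 6.1085
V = 342 * 6.1085 = 2089.11

2089.11


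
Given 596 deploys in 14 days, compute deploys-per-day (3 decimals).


Formula: deployments per day = releases / days
= 596 / 14
= 42.571 deploys/day
(equivalently, 298.0 deploys/week)

42.571 deploys/day


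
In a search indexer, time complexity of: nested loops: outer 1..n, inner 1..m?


Reasoning: product of independent bounds
Complexity: O(n*m)

O(n*m)


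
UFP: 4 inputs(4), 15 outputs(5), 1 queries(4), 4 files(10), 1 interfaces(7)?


UFP = EI*4 + EO*5 + EQ*4 + ILF*10 + EIF*7
UFP = 4*4 + 15*5 + 1*4 + 4*10 + 1*7
UFP = 16 + 75 + 4 + 40 + 7
UFP = 142

142


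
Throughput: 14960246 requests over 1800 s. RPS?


Formula: throughput = requests / seconds
throughput = 14960246 / 1800
throughput = 8311.25 requests/second

8311.25 requests/second


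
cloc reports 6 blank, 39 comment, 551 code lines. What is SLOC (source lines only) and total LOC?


Total LOC = blank + comment + code
Total LOC = 6 + 39 + 551 = 596
SLOC (source only) = code = 551

Total LOC: 596, SLOC: 551


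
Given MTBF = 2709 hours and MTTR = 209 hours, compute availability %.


Availability = MTBF / (MTBF + MTTR)
Availability = 2709 / (2709 + 209)
Availability = 2709 / 2918
Availability = 92.8376%

92.8376%


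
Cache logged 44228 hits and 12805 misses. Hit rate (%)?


Formula: hit rate = hits / (hits + misses) * 100
hit rate = 44228 / (44228 + 12805) * 100
hit rate = 44228 / 57033 * 100
hit rate = 77.55%

77.55%


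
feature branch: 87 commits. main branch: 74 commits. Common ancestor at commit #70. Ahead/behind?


Common ancestor: commit #70
feature commits after divergence: 87 - 70 = 17
main commits after divergence: 74 - 70 = 4
feature is 17 commits ahead of main
main is 4 commits ahead of feature

feature ahead: 17, main ahead: 4


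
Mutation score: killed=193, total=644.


Mutation score = killed / total * 100
Mutation score = 193 / 644 * 100
Mutation score = 29.97%

29.97%


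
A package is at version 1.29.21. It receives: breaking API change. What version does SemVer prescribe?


Current: 1.29.21
Change category: 'breaking API change' → major bump
SemVer rule: major bump → increment MAJOR, reset MINOR and PATCH to 0
New: 2.0.0

2.0.0


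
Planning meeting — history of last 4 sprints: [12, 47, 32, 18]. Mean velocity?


Formula: Avg velocity = Total points / Number of sprints
Points: [12, 47, 32, 18]
Sum = 12 + 47 + 32 + 18 = 109
Avg velocity = 109 / 4 = 27.25 points/sprint

27.25 points/sprint


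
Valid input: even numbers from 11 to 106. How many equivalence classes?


Constraint: even integers in [11, 106]
Class 1: x < 11 — out-of-range invalid
Class 2: x in [11,106] but odd — wrong type invalid
Class 3: x in [11,106] and even — valid
Class 4: x > 106 — out-of-range invalid
Total equivalence classes: 4

4 equivalence classes


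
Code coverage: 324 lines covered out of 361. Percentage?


Coverage = covered / total * 100
Coverage = 324 / 361 * 100
Coverage = 89.75%

89.75%


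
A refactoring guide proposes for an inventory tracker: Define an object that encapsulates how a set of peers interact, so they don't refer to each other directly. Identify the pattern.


This matches the Mediator pattern

Mediator


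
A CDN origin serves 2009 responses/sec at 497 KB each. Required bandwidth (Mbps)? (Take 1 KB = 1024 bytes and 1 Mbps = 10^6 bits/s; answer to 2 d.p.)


Formula: Mbps = payload_bytes * RPS * 8 / 1e6
Payload per request = 497 KB = 497 * 1024 = 508928 bytes
Total bytes/sec = 508928 * 2009 = 1022436352
Total bits/sec = 1022436352 * 8 = 8179490816
Mbps = 8179490816 / 1e6 = 8179.49

8179.49 Mbps


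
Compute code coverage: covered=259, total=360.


Coverage = covered / total * 100
Coverage = 259 / 360 * 100
Coverage = 71.94%

71.94%


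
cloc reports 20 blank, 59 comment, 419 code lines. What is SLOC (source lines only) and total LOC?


Total LOC = blank + comment + code
Total LOC = 20 + 59 + 419 = 498
SLOC (source only) = code = 419

Total LOC: 498, SLOC: 419


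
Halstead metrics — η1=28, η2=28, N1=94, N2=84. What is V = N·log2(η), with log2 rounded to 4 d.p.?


Formula: V = N * log2(η), where N = N1 + N2 and η = η1 + η2
η = 28 + 28 = 56
N = 94 + 84 = 178
log2(56) ≈ 5.8074
V = 178 * 5.8074 = 1033.72

1033.72


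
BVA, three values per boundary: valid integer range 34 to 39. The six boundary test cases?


Range: [34, 39]
Boundaries: just below min, min, min+1, max-1, max, just above max
Values: [33, 34, 35, 38, 39, 40]

[33, 34, 35, 38, 39, 40]


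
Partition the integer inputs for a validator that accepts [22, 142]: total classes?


Valid range: [22, 142]
Class 1: x < 22 — invalid
Class 2: 22 ≤ x ≤ 142 — valid
Class 3: x > 142 — invalid
Total equivalence classes: 3

3 equivalence classes


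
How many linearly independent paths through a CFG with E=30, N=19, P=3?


Formula: V(G) = E - N + 2P
V(G) = 30 - 19 + 2*3
V(G) = 11 + 6
V(G) = 17

17


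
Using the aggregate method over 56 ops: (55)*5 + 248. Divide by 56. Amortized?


Formula: Amortized cost = Total cost / Operations
Total cost = (55 * 5) + (1 * 248)
Total cost = 275 + 248 = 523
Amortized = 523 / 56 = 9.3393

9.3393


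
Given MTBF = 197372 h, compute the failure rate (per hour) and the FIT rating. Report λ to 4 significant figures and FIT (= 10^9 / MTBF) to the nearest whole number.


Formula: λ = 1 / MTBF; FIT = λ × 1e9 = 1e9 / MTBF
λ = 1 / 197372 ≈ 5.067e-06 failures/hour
FIT = 1e9 / 197372 ≈ 5067 failures per 1e9 hours (nearest whole number)

λ = 5.067e-06 /h, FIT = 5067


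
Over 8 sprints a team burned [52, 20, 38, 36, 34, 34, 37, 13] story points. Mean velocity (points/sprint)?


Formula: Avg velocity = Total points / Number of sprints
Points: [52, 20, 38, 36, 34, 34, 37, 13]
Sum = 52 + 20 + 38 + 36 + 34 + 34 + 37 + 13 = 264
Avg velocity = 264 / 8 = 33.0 points/sprint

33.0 points/sprint


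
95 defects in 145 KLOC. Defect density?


Defect density = defects / KLOC
Defect density = 95 / 145
Defect density = 0.655 defects/KLOC

0.655 defects/KLOC


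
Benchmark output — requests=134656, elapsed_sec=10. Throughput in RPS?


Formula: throughput = requests / seconds
throughput = 134656 / 10
throughput = 13465.6 requests/second

13465.6 requests/second


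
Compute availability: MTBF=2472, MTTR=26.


Availability = MTBF / (MTBF + MTTR)
Availability = 2472 / (2472 + 26)
Availability = 2472 / 2498
Availability = 98.9592%

98.9592%


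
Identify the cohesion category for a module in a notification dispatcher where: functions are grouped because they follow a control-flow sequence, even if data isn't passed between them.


Reasoning: Grouped by order of execution within a routine, not by data flow
Type: Procedural cohesion

Procedural cohesion


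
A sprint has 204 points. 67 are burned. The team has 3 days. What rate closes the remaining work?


Formula: Required rate = Remaining points / Days left
Remaining = 204 - 67 = 137 points
Required rate = 137 / 3 = 45.67 points/day

45.67 points/day


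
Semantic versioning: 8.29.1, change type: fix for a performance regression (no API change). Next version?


Current: 8.29.1
Change category: 'fix for a performance regression (no API change)' → patch bump
SemVer rule: patch bump → increment PATCH (MAJOR and MINOR unchanged)
New: 8.29.2

8.29.2


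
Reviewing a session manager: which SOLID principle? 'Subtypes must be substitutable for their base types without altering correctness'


This describes the Liskov Substitution Principle (LSP)

Liskov Substitution Principle (LSP)


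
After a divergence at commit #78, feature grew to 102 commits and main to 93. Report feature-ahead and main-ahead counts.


Common ancestor: commit #78
feature commits after divergence: 102 - 78 = 24
main commits after divergence: 93 - 78 = 15
feature is 24 commits ahead of main
main is 15 commits ahead of feature

feature ahead: 24, main ahead: 15


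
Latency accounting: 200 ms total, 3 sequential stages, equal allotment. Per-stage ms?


Formula: per_stage = total_budget / stages
per_stage = 200 / 3
per_stage = 66.67 ms

66.67 ms


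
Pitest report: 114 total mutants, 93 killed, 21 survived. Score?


Mutation score = killed / total * 100
Mutation score = 93 / 114 * 100
Mutation score = 81.58%

81.58%


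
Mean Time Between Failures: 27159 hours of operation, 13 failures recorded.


Formula: MTBF = Total operating time / Number of failures
MTBF = 27159 / 13
MTBF = 2089.15 hours

2089.15 hours


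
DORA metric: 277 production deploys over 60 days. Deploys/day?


Formula: deployments per day = releases / days
= 277 / 60
= 4.617 deploys/day
(equivalently, 32.32 deploys/week)

4.617 deploys/day


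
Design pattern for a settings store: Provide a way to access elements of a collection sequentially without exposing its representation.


This matches the Iterator pattern

Iterator


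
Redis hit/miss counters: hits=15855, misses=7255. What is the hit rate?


Formula: hit rate = hits / (hits + misses) * 100
hit rate = 15855 / (15855 + 7255) * 100
hit rate = 15855 / 23110 * 100
hit rate = 68.61%

68.61%


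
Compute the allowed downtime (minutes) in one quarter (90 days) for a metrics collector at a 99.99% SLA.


Formula: allowed downtime = period * (100 - SLA) / 100
Period (quarter (90 days)) = 129600 minutes
Unavailability fraction = (100 - 99.99) / 100
Allowed downtime = 129600 * (100 - 99.99) / 100
Allowed downtime = 12.96 minutes

12.96 minutes


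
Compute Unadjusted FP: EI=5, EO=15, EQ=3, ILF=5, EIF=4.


UFP = EI*4 + EO*5 + EQ*4 + ILF*10 + EIF*7
UFP = 5*4 + 15*5 + 3*4 + 5*10 + 4*7
UFP = 20 + 75 + 12 + 50 + 28
UFP = 185

185


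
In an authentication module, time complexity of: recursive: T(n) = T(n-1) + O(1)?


Reasoning: linear recursion with constant work per frame
Complexity: O(n)

O(n)


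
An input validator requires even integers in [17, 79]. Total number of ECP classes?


Constraint: even integers in [17, 79]
Class 1: x < 17 — out-of-range invalid
Class 2: x in [17,79] but odd — wrong type invalid
Class 3: x in [17,79] and even — valid
Class 4: x > 79 — out-of-range invalid
Total equivalence classes: 4

4 equivalence classes


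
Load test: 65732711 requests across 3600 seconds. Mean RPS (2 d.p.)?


Formula: throughput = requests / seconds
throughput = 65732711 / 3600
throughput = 18259.09 requests/second

18259.09 requests/second


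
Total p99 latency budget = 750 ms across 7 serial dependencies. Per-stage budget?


Formula: per_stage = total_budget / stages
per_stage = 750 / 7
per_stage = 107.14 ms

107.14 ms


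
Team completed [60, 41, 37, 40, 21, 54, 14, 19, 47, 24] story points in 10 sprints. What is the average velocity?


Formula: Avg velocity = Total points / Number of sprints
Points: [60, 41, 37, 40, 21, 54, 14, 19, 47, 24]
Sum = 60 + 41 + 37 + 40 + 21 + 54 + 14 + 19 + 47 + 24 = 357
Avg velocity = 357 / 10 = 35.7 points/sprint

35.7 points/sprint


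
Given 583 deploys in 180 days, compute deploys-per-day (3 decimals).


Formula: deployments per day = releases / days
= 583 / 180
= 3.239 deploys/day
(equivalently, 22.67 deploys/week)

3.239 deploys/day


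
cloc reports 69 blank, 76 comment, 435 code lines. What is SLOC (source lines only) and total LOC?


Total LOC = blank + comment + code
Total LOC = 69 + 76 + 435 = 580
SLOC (source only) = code = 435

Total LOC: 580, SLOC: 435


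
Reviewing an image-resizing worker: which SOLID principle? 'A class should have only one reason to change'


This describes the Single Responsibility Principle (SRP)

Single Responsibility Principle (SRP)


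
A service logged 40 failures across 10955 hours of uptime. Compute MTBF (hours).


Formula: MTBF = Total operating time / Number of failures
MTBF = 10955 / 40
MTBF = 273.88 hours

273.88 hours


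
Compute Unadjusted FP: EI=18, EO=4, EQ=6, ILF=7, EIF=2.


UFP = EI*4 + EO*5 + EQ*4 + ILF*10 + EIF*7
UFP = 18*4 + 4*5 + 6*4 + 7*10 + 2*7
UFP = 72 + 20 + 24 + 70 + 14
UFP = 200

200


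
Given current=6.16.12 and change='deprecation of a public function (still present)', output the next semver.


Current: 6.16.12
Change category: 'deprecation of a public function (still present)' → minor bump
SemVer rule: minor bump → increment MINOR, reset PATCH to 0 (MAJOR unchanged)
New: 6.17.0

6.17.0


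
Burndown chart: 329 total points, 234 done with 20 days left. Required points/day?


Formula: Required rate = Remaining points / Days left
Remaining = 329 - 234 = 95 points
Required rate = 95 / 20 = 4.75 points/day

4.75 points/day


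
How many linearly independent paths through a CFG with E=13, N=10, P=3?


Formula: V(G) = E - N + 2P
V(G) = 13 - 10 + 2*3
V(G) = 3 + 6
V(G) = 9

9


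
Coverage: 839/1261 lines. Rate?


Coverage = covered / total * 100
Coverage = 839 / 1261 * 100
Coverage = 66.53%

66.53%


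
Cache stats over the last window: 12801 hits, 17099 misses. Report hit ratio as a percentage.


Formula: hit rate = hits / (hits + misses) * 100
hit rate = 12801 / (12801 + 17099) * 100
hit rate = 12801 / 29900 * 100
hit rate = 42.81%

42.81%


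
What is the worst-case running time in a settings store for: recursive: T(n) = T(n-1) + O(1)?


Reasoning: linear recursion with constant work per frame
Complexity: O(n)

O(n)


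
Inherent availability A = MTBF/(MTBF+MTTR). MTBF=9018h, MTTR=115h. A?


Availability = MTBF / (MTBF + MTTR)
Availability = 9018 / (9018 + 115)
Availability = 9018 / 9133
Availability = 98.7408%

98.7408%


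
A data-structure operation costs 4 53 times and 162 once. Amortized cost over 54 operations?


Formula: Amortized cost = Total cost / Operations
Total cost = (53 * 4) + (1 * 162)
Total cost = 212 + 162 = 374
Amortized = 374 / 54 = 6.9259

6.9259


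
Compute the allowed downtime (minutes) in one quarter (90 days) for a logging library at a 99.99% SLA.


Formula: allowed downtime = period * (100 - SLA) / 100
Period (quarter (90 days)) = 129600 minutes
Unavailability fraction = (100 - 99.99) / 100
Allowed downtime = 129600 * (100 - 99.99) / 100
Allowed downtime = 12.96 minutes

12.96 minutes


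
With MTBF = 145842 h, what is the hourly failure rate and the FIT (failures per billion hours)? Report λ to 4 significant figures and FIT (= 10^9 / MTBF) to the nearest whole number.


Formula: λ = 1 / MTBF; FIT = λ × 1e9 = 1e9 / MTBF
λ = 1 / 145842 ≈ 6.857e-06 failures/hour
FIT = 1e9 / 145842 ≈ 6857 failures per 1e9 hours (nearest whole number)

λ = 6.857e-06 /h, FIT = 6857


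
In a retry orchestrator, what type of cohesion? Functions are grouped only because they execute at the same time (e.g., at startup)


Reasoning: Related by timing only
Type: Temporal cohesion

Temporal cohesion


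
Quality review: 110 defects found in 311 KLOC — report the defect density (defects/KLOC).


Defect density = defects / KLOC
Defect density = 110 / 311
Defect density = 0.354 defects/KLOC

0.354 defects/KLOC


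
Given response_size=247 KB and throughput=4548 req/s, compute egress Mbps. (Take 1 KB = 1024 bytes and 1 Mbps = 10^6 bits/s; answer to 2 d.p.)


Formula: Mbps = payload_bytes * RPS * 8 / 1e6
Payload per request = 247 KB = 247 * 1024 = 252928 bytes
Total bytes/sec = 252928 * 4548 = 1150316544
Total bits/sec = 1150316544 * 8 = 9202532352
Mbps = 9202532352 / 1e6 = 9202.53

9202.53 Mbps


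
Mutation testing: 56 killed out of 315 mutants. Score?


Mutation score = killed / total * 100
Mutation score = 56 / 315 * 100
Mutation score = 17.78%

17.78%


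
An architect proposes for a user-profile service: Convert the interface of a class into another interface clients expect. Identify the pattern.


This matches the Adapter pattern

Adapter


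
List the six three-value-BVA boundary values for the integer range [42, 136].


Range: [42, 136]
Boundaries: just below min, min, min+1, max-1, max, just above max
Values: [41, 42, 43, 135, 136, 137]

[41, 42, 43, 135, 136, 137]


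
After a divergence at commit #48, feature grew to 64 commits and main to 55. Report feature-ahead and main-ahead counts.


Common ancestor: commit #48
feature commits after divergence: 64 - 48 = 16
main commits after divergence: 55 - 48 = 7
feature is 16 commits ahead of main
main is 7 commits ahead of feature

feature ahead: 16, main ahead: 7


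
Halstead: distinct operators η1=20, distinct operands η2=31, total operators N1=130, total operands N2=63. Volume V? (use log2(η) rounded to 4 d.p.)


Formula: V = N * log2(η), where N = N1 + N2 and η = η1 + η2
η = 20 + 31 = 51
N = 130 + 63 = 193
log2(51) ≈ 5.6724
V = 193 * 5.6724 = 1094.77

1094.77


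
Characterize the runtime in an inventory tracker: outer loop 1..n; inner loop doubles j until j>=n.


Reasoning: linear outer times logarithmic inner
Complexity: O(n log n)

O(n log n)


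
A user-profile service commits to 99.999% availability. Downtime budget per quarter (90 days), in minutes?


Formula: allowed downtime = period * (100 - SLA) / 100
Period (quarter (90 days)) = 129600 minutes
Unavailability fraction = (100 - 99.999) / 100
Allowed downtime = 129600 * (100 - 99.999) / 100
Allowed downtime = 1.296 minutes

1.296 minutes


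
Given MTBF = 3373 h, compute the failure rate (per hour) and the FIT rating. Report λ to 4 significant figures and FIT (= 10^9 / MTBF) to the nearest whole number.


Formula: λ = 1 / MTBF; FIT = λ × 1e9 = 1e9 / MTBF
λ = 1 / 3373 ≈ 2.965e-04 failures/hour
FIT = 1e9 / 3373 ≈ 296472 failures per 1e9 hours (nearest whole number)

λ = 2.965e-04 /h, FIT = 296472


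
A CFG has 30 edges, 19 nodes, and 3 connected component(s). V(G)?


Formula: V(G) = E - N + 2P
V(G) = 30 - 19 + 2*3
V(G) = 11 + 6
V(G) = 17

17


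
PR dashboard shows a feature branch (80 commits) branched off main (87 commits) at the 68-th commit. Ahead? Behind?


Common ancestor: commit #68
feature commits after divergence: 80 - 68 = 12
main commits after divergence: 87 - 68 = 19
feature is 12 commits ahead of main
main is 19 commits ahead of feature

feature ahead: 12, main ahead: 19


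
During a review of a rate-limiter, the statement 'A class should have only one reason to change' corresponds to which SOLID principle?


This describes the Single Responsibility Principle (SRP)

Single Responsibility Principle (SRP)


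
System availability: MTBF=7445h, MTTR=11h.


Availability = MTBF / (MTBF + MTTR)
Availability = 7445 / (7445 + 11)
Availability = 7445 / 7456
Availability = 99.8525%

99.8525%


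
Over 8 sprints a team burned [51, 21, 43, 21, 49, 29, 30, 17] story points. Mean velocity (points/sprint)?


Formula: Avg velocity = Total points / Number of sprints
Points: [51, 21, 43, 21, 49, 29, 30, 17]
Sum = 51 + 21 + 43 + 21 + 49 + 29 + 30 + 17 = 261
Avg velocity = 261 / 8 = 32.63 points/sprint

32.63 points/sprint


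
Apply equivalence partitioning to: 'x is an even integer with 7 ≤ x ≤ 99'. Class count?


Constraint: even integers in [7, 99]
Class 1: x < 7 — out-of-range invalid
Class 2: x in [7,99] but odd — wrong type invalid
Class 3: x in [7,99] and even — valid
Class 4: x > 99 — out-of-range invalid
Total equivalence classes: 4

4 equivalence classes


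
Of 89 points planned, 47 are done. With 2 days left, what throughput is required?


Formula: Required rate = Remaining points / Days left
Remaining = 89 - 47 = 42 points
Required rate = 42 / 2 = 21.0 points/day

21.0 points/day


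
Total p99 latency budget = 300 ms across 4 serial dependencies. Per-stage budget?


Formula: per_stage = total_budget / stages
per_stage = 300 / 4
per_stage = 75.0 ms

75.0 ms


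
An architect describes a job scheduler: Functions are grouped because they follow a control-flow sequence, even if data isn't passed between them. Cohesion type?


Reasoning: Grouped by order of execution within a routine, not by data flow
Type: Procedural cohesion

Procedural cohesion


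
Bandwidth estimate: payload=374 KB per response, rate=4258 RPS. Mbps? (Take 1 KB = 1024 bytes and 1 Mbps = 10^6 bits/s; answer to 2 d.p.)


Formula: Mbps = payload_bytes * RPS * 8 / 1e6
Payload per request = 374 KB = 374 * 1024 = 382976 bytes
Total bytes/sec = 382976 * 4258 = 1630711808
Total bits/sec = 1630711808 * 8 = 13045694464
Mbps = 13045694464 / 1e6 = 13045.69

13045.69 Mbps


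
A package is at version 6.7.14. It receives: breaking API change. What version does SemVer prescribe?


Current: 6.7.14
Change category: 'breaking API change' → major bump
SemVer rule: major bump → increment MAJOR, reset MINOR and PATCH to 0
New: 7.0.0

7.0.0


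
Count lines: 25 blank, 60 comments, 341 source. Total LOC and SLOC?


Total LOC = blank + comment + code
Total LOC = 25 + 60 + 341 = 426
SLOC (source only) = code = 341

Total LOC: 426, SLOC: 341


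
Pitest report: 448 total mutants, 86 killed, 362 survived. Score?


Mutation score = killed / total * 100
Mutation score = 86 / 448 * 100
Mutation score = 19.2%

19.2%


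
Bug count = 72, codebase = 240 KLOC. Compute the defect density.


Defect density = defects / KLOC
Defect density = 72 / 240
Defect density = 0.3 defects/KLOC

0.3 defects/KLOC


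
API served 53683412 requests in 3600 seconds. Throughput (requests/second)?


Formula: throughput = requests / seconds
throughput = 53683412 / 3600
throughput = 14912.06 requests/second

14912.06 requests/second


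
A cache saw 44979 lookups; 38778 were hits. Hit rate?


Formula: hit rate = hits / (hits + misses) * 100
hit rate = 38778 / (38778 + 6201) * 100
hit rate = 38778 / 44979 * 100
hit rate = 86.21%

86.21%


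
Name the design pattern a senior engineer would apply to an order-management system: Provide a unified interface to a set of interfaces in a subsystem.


This matches the Facade pattern

Facade


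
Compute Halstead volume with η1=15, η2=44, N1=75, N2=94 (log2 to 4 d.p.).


Formula: V = N * log2(η), where N = N1 + N2 and η = η1 + η2
η = 15 + 44 = 59
N = 75 + 94 = 169
log2(59) ≈ 5.8826
V = 169 * 5.8826 = 994.16

994.16


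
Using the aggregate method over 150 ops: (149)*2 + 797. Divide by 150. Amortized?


Formula: Amortized cost = Total cost / Operations
Total cost = (149 * 2) + (1 * 797)
Total cost = 298 + 797 = 1095
Amortized = 1095 / 150 = 7.3

7.3


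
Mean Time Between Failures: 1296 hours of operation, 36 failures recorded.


Formula: MTBF = Total operating time / Number of failures
MTBF = 1296 / 36
MTBF = 36.0 hours

36.0 hours


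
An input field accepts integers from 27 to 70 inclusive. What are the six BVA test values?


Range: [27, 70]
Boundaries: just below min, min, min+1, max-1, max, just above max
Values: [26, 27, 28, 69, 70, 71]

[26, 27, 28, 69, 70, 71]


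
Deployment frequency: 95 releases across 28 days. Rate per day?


Formula: deployments per day = releases / days
= 95 / 28
= 3.393 deploys/day
(equivalently, 23.75 deploys/week)

3.393 deploys/day


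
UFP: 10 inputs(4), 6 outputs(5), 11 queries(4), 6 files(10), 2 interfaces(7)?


UFP = EI*4 + EO*5 + EQ*4 + ILF*10 + EIF*7
UFP = 10*4 + 6*5 + 11*4 + 6*10 + 2*7
UFP = 40 + 30 + 44 + 60 + 14
UFP = 188

188


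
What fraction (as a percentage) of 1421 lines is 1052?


Coverage = covered / total * 100
Coverage = 1052 / 1421 * 100
Coverage = 74.03%

74.03%


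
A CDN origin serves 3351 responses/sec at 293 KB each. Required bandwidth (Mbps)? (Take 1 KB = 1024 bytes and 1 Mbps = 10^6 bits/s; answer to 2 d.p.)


Formula: Mbps = payload_bytes * RPS * 8 / 1e6
Payload per request = 293 KB = 293 * 1024 = 300032 bytes
Total bytes/sec = 300032 * 3351 = 1005407232
Total bits/sec = 1005407232 * 8 = 8043257856
Mbps = 8043257856 / 1e6 = 8043.26

8043.26 Mbps


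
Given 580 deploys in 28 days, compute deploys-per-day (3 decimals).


Formula: deployments per day = releases / days
= 580 / 28
= 20.714 deploys/day
(equivalently, 145.0 deploys/week)

20.714 deploys/day


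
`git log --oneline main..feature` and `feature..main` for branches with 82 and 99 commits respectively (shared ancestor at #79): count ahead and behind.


Common ancestor: commit #79
feature commits after divergence: 82 - 79 = 3
main commits after divergence: 99 - 79 = 20
feature is 3 commits ahead of main
main is 20 commits ahead of feature

feature ahead: 3, main ahead: 20


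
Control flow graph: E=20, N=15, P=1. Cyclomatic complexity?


Formula: V(G) = E - N + 2P
V(G) = 20 - 15 + 2*1
V(G) = 5 + 2
V(G) = 7

7


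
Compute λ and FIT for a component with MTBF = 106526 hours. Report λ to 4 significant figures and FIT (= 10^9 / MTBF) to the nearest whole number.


Formula: λ = 1 / MTBF; FIT = λ × 1e9 = 1e9 / MTBF
λ = 1 / 106526 ≈ 9.387e-06 failures/hour
FIT = 1e9 / 106526 ≈ 9387 failures per 1e9 hours (nearest whole number)

λ = 9.387e-06 /h, FIT = 9387


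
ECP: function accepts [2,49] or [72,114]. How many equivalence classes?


Valid ranges: [2,49] and [72,114]
Class 1: x < 2 — invalid
Class 2: 2 ≤ x ≤ 49 — valid
Class 3: 49 < x < 72 — invalid (gap between ranges)
Class 4: 72 ≤ x ≤ 114 — valid
Class 5: x > 114 — invalid
Total equivalence classes: 5

5 equivalence classes


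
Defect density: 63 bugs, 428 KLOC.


Defect density = defects / KLOC
Defect density = 63 / 428
Defect density = 0.147 defects/KLOC

0.147 defects/KLOC


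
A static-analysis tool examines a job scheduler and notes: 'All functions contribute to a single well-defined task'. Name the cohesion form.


Reasoning: Best: single purpose
Type: Functional cohesion

Functional cohesion


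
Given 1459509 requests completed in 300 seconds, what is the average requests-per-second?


Formula: throughput = requests / seconds
throughput = 1459509 / 300
throughput = 4865.03 requests/second

4865.03 requests/second


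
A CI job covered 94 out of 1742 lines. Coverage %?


Coverage = covered / total * 100
Coverage = 94 / 1742 * 100
Coverage = 5.4%

5.4%


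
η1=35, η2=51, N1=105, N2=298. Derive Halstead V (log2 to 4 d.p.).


Formula: V = N * log2(η), where N = N1 + N2 and η = η1 + η2
η = 35 + 51 = 86
N = 105 + 298 = 403
log2(86) ≈ 6.4263
V = 403 * 6.4263 = 2589.80

2589.80


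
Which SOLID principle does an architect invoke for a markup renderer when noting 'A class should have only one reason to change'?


This describes the Single Responsibility Principle (SRP)

Single Responsibility Principle (SRP)


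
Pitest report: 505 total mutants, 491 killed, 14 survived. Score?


Mutation score = killed / total * 100
Mutation score = 491 / 505 * 100
Mutation score = 97.23%

97.23%


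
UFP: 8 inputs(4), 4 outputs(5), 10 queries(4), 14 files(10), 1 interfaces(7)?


UFP = EI*4 + EO*5 + EQ*4 + ILF*10 + EIF*7
UFP = 8*4 + 4*5 + 10*4 + 14*10 + 1*7
UFP = 32 + 20 + 40 + 140 + 7
UFP = 239

239


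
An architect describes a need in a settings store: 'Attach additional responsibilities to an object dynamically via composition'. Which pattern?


This matches the Decorator pattern

Decorator


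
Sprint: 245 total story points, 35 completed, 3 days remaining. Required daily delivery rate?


Formula: Required rate = Remaining points / Days left
Remaining = 245 - 35 = 210 points
Required rate = 210 / 3 = 70.0 points/day

70.0 points/day


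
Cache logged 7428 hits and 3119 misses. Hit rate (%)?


Formula: hit rate = hits / (hits + misses) * 100
hit rate = 7428 / (7428 + 3119) * 100
hit rate = 7428 / 10547 * 100
hit rate = 70.43%

70.43%


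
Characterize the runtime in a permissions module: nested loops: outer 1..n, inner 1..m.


Reasoning: product of independent bounds
Complexity: O(n*m)

O(n*m)


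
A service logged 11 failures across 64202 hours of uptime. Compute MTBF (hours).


Formula: MTBF = Total operating time / Number of failures
MTBF = 64202 / 11
MTBF = 5836.55 hours

5836.55 hours


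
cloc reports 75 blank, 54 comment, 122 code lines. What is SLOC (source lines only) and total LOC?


Total LOC = blank + comment + code
Total LOC = 75 + 54 + 122 = 251
SLOC (source only) = code = 122

Total LOC: 251, SLOC: 122


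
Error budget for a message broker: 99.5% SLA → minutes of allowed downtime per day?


Formula: allowed downtime = period * (100 - SLA) / 100
Period (day) = 1440 minutes
Unavailability fraction = (100 - 99.5) / 100
Allowed downtime = 1440 * (100 - 99.5) / 100
Allowed downtime = 7.2 minutes

7.2 minutes


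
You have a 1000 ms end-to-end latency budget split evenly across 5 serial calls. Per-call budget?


Formula: per_stage = total_budget / stages
per_stage = 1000 / 5
per_stage = 200.0 ms

200.0 ms


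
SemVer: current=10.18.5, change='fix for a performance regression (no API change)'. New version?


Current: 10.18.5
Change category: 'fix for a performance regression (no API change)' → patch bump
SemVer rule: patch bump → increment PATCH (MAJOR and MINOR unchanged)
New: 10.18.6

10.18.6


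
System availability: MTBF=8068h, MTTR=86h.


Availability = MTBF / (MTBF + MTTR)
Availability = 8068 / (8068 + 86)
Availability = 8068 / 8154
Availability = 98.9453%

98.9453%


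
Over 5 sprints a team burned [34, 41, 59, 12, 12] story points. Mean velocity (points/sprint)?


Formula: Avg velocity = Total points / Number of sprints
Points: [34, 41, 59, 12, 12]
Sum = 34 + 41 + 59 + 12 + 12 = 158
Avg velocity = 158 / 5 = 31.6 points/sprint

31.6 points/sprint


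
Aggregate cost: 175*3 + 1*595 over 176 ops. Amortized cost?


Formula: Amortized cost = Total cost / Operations
Total cost = (175 * 3) + (1 * 595)
Total cost = 525 + 595 = 1120
Amortized = 1120 / 176 = 6.3636

6.3636


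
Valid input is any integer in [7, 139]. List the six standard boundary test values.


Range: [7, 139]
Boundaries: just below min, min, min+1, max-1, max, just above max
Values: [6, 7, 8, 138, 139, 140]

[6, 7, 8, 138, 139, 140]


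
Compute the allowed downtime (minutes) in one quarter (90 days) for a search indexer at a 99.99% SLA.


Formula: allowed downtime = period * (100 - SLA) / 100
Period (quarter (90 days)) = 129600 minutes
Unavailability fraction = (100 - 99.99) / 100
Allowed downtime = 129600 * (100 - 99.99) / 100
Allowed downtime = 12.96 minutes

12.96 minutes


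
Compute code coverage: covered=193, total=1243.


Coverage = covered / total * 100
Coverage = 193 / 1243 * 100
Coverage = 15.53%

15.53%


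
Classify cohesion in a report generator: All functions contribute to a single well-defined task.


Reasoning: Best: single purpose
Type: Functional cohesion

Functional cohesion


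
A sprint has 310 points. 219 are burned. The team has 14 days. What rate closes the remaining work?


Formula: Required rate = Remaining points / Days left
Remaining = 310 - 219 = 91 points
Required rate = 91 / 14 = 6.5 points/day

6.5 points/day


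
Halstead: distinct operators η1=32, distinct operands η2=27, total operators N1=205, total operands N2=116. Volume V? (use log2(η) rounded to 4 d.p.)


Formula: V = N * log2(η), where N = N1 + N2 and η = η1 + η2
η = 32 + 27 = 59
N = 205 + 116 = 321
log2(59) ≈ 5.8826
V = 321 * 5.8826 = 1888.31

1888.31


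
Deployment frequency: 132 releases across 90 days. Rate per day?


Formula: deployments per day = releases / days
= 132 / 90
= 1.467 deploys/day
(equivalently, 10.27 deploys/week)

1.467 deploys/day


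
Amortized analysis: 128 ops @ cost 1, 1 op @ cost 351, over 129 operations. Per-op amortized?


Formula: Amortized cost = Total cost / Operations
Total cost = (128 * 1) + (1 * 351)
Total cost = 128 + 351 = 479
Amortized = 479 / 129 = 3.7132

3.7132


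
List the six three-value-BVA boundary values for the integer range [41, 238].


Range: [41, 238]
Boundaries: just below min, min, min+1, max-1, max, just above max
Values: [40, 41, 42, 237, 238, 239]

[40, 41, 42, 237, 238, 239]


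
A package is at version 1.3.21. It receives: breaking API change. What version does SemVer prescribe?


Current: 1.3.21
Change category: 'breaking API change' → major bump
SemVer rule: major bump → increment MAJOR, reset MINOR and PATCH to 0
New: 2.0.0

2.0.0


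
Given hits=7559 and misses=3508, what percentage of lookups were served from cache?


Formula: hit rate = hits / (hits + misses) * 100
hit rate = 7559 / (7559 + 3508) * 100
hit rate = 7559 / 11067 * 100
hit rate = 68.3%

68.3%


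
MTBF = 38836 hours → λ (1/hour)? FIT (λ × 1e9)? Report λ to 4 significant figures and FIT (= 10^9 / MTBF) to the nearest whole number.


Formula: λ = 1 / MTBF; FIT = λ × 1e9 = 1e9 / MTBF
λ = 1 / 38836 ≈ 2.575e-05 failures/hour
FIT = 1e9 / 38836 ≈ 25749 failures per 1e9 hours (nearest whole number)

λ = 2.575e-05 /h, FIT = 25749


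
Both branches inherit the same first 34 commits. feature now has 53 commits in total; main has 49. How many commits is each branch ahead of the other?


Common ancestor: commit #34
feature commits after divergence: 53 - 34 = 19
main commits after divergence: 49 - 34 = 15
feature is 19 commits ahead of main
main is 15 commits ahead of feature

feature ahead: 19, main ahead: 15


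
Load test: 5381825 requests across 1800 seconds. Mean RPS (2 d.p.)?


Formula: throughput = requests / seconds
throughput = 5381825 / 1800
throughput = 2989.9 requests/second

2989.9 requests/second


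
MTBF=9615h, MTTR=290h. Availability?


Availability = MTBF / (MTBF + MTTR)
Availability = 9615 / (9615 + 290)
Availability = 9615 / 9905
Availability = 97.0722%

97.0722%


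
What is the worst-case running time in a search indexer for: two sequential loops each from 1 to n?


Reasoning: sequential dominates: O(n) + O(n) = O(n)
Complexity: O(n)

O(n)


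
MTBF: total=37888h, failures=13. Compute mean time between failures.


Formula: MTBF = Total operating time / Number of failures
MTBF = 37888 / 13
MTBF = 2914.46 hours

2914.46 hours


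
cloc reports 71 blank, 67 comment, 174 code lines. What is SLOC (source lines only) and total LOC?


Total LOC = blank + comment + code
Total LOC = 71 + 67 + 174 = 312
SLOC (source only) = code = 174

Total LOC: 312, SLOC: 174


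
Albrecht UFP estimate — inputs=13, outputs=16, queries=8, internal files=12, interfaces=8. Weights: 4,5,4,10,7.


UFP = EI*4 + EO*5 + EQ*4 + ILF*10 + EIF*7
UFP = 13*4 + 16*5 + 8*4 + 12*10 + 8*7
UFP = 52 + 80 + 32 + 120 + 56
UFP = 340

340


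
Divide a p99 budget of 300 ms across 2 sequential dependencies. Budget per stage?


Formula: per_stage = total_budget / stages
per_stage = 300 / 2
per_stage = 150.0 ms

150.0 ms


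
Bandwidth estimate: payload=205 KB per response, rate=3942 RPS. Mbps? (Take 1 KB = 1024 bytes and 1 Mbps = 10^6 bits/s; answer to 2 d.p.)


Formula: Mbps = payload_bytes * RPS * 8 / 1e6
Payload per request = 205 KB = 205 * 1024 = 209920 bytes
Total bytes/sec = 209920 * 3942 = 827504640
Total bits/sec = 827504640 * 8 = 6620037120
Mbps = 6620037120 / 1e6 = 6620.04

6620.04 Mbps


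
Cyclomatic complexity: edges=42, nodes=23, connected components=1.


Formula: V(G) = E - N + 2P
V(G) = 42 - 23 + 2*1
V(G) = 19 + 2
V(G) = 21

21


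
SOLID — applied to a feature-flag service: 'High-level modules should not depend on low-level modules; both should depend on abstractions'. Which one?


This describes the Dependency Inversion Principle (DIP)

Dependency Inversion Principle (DIP)


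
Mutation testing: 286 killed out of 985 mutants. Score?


Mutation score = killed / total * 100
Mutation score = 286 / 985 * 100
Mutation score = 29.04%

29.04%


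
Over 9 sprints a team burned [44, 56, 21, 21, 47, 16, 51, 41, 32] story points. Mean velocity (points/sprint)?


Formula: Avg velocity = Total points / Number of sprints
Points: [44, 56, 21, 21, 47, 16, 51, 41, 32]
Sum = 44 + 56 + 21 + 21 + 47 + 16 + 51 + 41 + 32 = 329
Avg velocity = 329 / 9 = 36.56 points/sprint

36.56 points/sprint


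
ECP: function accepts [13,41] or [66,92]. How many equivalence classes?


Valid ranges: [13,41] and [66,92]
Class 1: x < 13 — invalid
Class 2: 13 ≤ x ≤ 41 — valid
Class 3: 41 < x < 66 — invalid (gap between ranges)
Class 4: 66 ≤ x ≤ 92 — valid
Class 5: x > 92 — invalid
Total equivalence classes: 5

5 equivalence classes
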